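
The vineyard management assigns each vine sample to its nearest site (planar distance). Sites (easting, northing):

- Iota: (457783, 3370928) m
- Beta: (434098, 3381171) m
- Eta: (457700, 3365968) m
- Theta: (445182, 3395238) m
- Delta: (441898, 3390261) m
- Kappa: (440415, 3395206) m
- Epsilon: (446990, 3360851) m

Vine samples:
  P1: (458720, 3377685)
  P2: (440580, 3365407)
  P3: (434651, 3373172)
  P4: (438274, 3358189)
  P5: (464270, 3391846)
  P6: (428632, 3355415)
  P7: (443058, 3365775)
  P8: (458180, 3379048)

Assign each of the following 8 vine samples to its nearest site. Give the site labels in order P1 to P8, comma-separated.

P1 → Iota (d²=46535018.00)
P2 → Epsilon (d²=61845236.00)
P3 → Beta (d²=64289810.00)
P4 → Epsilon (d²=83054900.00)
P5 → Theta (d²=375857408.00)
P6 → Epsilon (d²=366566260.00)
P7 → Epsilon (d²=39706400.00)
P8 → Iota (d²=66092009.00)

Iota, Epsilon, Beta, Epsilon, Theta, Epsilon, Epsilon, Iota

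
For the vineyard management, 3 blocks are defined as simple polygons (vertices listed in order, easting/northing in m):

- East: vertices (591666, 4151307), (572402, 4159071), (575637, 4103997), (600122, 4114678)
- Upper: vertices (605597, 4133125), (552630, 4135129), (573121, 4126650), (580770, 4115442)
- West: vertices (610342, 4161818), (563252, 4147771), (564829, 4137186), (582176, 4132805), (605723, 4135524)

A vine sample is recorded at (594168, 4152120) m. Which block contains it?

Cast a ray rightward from (594168, 4152120). For each polygon, the edges (by vertex number in listed order) whose endpoints lie on opposite sides of northing = 4152120, where each meets that height, and whether that is right or left of the point:
East: 1–2 at easting≈589648.8 (left), 2–3 at easting≈572810.3 (left) → 0 crossings.
Upper: no edge straddles that height → 0 crossings.
West: 1–2 at easting≈577831.2 (left), 5–1 at easting≈608638.4 (right) → 1 crossing.
Only West has an odd count, so the point is inside West.

West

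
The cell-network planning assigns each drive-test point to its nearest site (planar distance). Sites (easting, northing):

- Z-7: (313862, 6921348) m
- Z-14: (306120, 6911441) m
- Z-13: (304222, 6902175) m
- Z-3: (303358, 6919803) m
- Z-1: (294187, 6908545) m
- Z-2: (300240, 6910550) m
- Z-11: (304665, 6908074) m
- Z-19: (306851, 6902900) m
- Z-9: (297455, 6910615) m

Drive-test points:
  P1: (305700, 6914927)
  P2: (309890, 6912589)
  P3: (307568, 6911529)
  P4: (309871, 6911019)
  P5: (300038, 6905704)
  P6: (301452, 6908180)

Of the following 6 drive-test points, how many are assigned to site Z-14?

4

P1 → Z-14
P2 → Z-14
P3 → Z-14
P4 → Z-14
P5 → Z-2
P6 → Z-2
4 of the 6 go to Z-14.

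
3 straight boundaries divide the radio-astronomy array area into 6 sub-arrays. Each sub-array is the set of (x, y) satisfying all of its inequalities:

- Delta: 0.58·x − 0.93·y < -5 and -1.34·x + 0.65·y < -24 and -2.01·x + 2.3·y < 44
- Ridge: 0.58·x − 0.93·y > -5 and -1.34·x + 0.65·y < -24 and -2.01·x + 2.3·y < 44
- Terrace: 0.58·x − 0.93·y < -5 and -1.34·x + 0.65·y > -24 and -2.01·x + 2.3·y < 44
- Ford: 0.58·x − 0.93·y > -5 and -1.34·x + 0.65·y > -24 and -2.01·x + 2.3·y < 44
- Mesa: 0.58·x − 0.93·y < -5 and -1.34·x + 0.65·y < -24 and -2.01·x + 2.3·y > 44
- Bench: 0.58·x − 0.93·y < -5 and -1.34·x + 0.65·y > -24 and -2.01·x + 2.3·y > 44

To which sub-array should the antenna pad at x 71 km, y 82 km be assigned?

0.58·71 − 0.93·82 = -35.080, which is < -5
-1.34·71 + 0.65·82 = -41.840, which is < -24
-2.01·71 + 2.3·82 = 45.890, which is > 44
This sign pattern matches Mesa.

Mesa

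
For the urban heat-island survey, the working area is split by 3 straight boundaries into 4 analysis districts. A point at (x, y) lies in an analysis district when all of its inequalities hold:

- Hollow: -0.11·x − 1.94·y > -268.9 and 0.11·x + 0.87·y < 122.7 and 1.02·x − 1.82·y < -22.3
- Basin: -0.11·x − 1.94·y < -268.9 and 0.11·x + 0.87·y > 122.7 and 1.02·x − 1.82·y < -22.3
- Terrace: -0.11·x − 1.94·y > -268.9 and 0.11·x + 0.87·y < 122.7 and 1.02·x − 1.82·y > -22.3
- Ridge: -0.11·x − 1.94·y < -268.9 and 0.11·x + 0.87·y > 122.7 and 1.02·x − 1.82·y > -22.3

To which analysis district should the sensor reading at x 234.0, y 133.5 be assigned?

-0.11·234.0 − 1.94·133.5 = -284.730, which is < -268.9
0.11·234.0 + 0.87·133.5 = 141.885, which is > 122.7
1.02·234.0 − 1.82·133.5 = -4.290, which is > -22.3
This sign pattern matches Ridge.

Ridge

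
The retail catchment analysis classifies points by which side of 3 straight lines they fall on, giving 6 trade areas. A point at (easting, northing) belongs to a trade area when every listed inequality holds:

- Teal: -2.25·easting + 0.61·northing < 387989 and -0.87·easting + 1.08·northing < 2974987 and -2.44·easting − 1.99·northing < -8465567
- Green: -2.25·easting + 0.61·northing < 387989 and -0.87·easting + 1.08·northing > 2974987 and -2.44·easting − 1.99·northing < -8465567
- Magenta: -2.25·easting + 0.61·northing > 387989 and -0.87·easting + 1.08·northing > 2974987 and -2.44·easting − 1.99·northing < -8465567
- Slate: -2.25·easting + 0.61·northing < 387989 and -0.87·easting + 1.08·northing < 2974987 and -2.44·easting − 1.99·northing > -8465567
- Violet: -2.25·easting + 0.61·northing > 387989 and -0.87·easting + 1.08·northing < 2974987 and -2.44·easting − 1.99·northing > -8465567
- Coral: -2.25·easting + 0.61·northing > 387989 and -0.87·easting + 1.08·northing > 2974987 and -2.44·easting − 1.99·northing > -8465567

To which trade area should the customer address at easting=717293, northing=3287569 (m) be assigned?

Violet

-2.25·717293 + 0.61·3287569 = 391507.840, which is > 387989
-0.87·717293 + 1.08·3287569 = 2926529.610, which is < 2974987
-2.44·717293 − 1.99·3287569 = -8292457.230, which is > -8465567
This sign pattern matches Violet.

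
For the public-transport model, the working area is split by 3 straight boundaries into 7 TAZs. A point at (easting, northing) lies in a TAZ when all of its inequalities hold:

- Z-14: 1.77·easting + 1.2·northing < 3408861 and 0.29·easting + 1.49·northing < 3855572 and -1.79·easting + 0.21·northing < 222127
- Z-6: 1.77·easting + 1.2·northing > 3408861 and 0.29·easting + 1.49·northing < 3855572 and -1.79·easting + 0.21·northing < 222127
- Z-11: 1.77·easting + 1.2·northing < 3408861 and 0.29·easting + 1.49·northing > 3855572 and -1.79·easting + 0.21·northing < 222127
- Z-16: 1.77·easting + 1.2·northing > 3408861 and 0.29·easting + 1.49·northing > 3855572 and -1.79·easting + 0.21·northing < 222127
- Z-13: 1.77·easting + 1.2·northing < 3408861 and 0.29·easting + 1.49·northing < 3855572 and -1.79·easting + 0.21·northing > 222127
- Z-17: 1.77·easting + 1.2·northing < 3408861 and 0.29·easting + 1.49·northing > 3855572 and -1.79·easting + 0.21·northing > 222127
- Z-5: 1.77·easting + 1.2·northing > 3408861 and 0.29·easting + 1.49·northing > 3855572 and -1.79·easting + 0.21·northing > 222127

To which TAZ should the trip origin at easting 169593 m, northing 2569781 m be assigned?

Z-17

1.77·169593 + 1.2·2569781 = 3383916.810, which is < 3408861
0.29·169593 + 1.49·2569781 = 3878155.660, which is > 3855572
-1.79·169593 + 0.21·2569781 = 236082.540, which is > 222127
This sign pattern matches Z-17.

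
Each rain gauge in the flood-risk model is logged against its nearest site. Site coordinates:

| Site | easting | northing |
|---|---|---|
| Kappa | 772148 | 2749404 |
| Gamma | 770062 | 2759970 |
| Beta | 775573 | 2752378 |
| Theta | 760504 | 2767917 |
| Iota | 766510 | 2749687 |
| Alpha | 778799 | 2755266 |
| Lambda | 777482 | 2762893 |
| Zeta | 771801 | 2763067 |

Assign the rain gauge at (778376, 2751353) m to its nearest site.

Squared distances to each site:
Kappa: 42586585.000; Gamma: 143375285.000; Beta: 8907434.000; Theta: 593774480.000; Iota: 143577512.000; Alpha: 15490498.000; Lambda: 133970836.000; Zeta: 180448421.000.
Minimum at Beta.

Beta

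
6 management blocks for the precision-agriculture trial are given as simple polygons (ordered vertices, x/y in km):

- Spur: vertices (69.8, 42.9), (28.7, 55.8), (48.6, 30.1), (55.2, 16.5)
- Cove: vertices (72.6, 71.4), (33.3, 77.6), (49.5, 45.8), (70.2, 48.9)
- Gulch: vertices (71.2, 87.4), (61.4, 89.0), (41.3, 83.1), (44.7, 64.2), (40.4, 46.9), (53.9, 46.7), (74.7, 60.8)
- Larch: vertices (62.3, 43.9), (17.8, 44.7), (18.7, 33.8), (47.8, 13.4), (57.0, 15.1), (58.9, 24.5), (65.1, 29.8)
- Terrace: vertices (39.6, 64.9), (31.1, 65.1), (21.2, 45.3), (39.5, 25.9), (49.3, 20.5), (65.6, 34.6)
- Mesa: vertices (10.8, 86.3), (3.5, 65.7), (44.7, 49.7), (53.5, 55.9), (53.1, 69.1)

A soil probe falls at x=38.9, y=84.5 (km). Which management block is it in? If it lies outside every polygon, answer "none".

Cast a ray rightward from (38.9, 84.5). For each polygon, the edges (by vertex number in listed order) whose endpoints lie on opposite sides of y = 84.5, where each meets that height, and whether that is right or left of the point:
Spur: no edge straddles that height → 0 crossings.
Cove: no edge straddles that height → 0 crossings.
Gulch: 2–3 at x≈46.07 (right), 7–1 at x≈71.58 (right) → 2 crossings.
Larch: no edge straddles that height → 0 crossings.
Terrace: no edge straddles that height → 0 crossings.
Mesa: 1–2 at x≈10.16 (left), 5–1 at x≈15.23 (left) → 0 crossings.
All counts are even, so the point lies outside every listed polygon.

none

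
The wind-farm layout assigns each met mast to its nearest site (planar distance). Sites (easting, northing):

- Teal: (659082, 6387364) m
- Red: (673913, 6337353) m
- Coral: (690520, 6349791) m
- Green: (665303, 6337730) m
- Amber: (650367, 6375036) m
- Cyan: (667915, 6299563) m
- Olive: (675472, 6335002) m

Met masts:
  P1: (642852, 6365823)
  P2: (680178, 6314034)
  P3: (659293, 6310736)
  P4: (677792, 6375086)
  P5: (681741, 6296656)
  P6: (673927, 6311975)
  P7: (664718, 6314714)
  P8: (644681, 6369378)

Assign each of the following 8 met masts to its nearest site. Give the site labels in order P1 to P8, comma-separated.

P1 → Amber (d²=141354594.00)
P2 → Cyan (d²=359791010.00)
P3 → Cyan (d²=199174813.00)
P4 → Teal (d²=500813384.00)
P5 → Cyan (d²=199608925.00)
P6 → Cyan (d²=190201888.00)
P7 → Cyan (d²=239773610.00)
P8 → Amber (d²=64343560.00)

Amber, Cyan, Cyan, Teal, Cyan, Cyan, Cyan, Amber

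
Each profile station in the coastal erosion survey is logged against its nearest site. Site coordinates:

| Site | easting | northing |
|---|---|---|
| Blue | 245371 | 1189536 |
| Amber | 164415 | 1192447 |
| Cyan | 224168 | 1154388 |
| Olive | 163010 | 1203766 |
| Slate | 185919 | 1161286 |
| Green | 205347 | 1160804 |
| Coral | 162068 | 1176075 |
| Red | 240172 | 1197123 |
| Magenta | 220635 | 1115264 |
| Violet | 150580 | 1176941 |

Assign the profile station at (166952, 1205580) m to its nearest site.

Squared distances to each site:
Blue: 6406949497.000; Amber: 178912058.000; Cyan: 5894291520.000; Olive: 18829960.000; Slate: 2321705525.000; Green: 3479066201.000; Coral: 894398481.000; Red: 5432689249.000; Magenta: 11038844345.000; Violet: 1088234705.000.
Minimum at Olive.

Olive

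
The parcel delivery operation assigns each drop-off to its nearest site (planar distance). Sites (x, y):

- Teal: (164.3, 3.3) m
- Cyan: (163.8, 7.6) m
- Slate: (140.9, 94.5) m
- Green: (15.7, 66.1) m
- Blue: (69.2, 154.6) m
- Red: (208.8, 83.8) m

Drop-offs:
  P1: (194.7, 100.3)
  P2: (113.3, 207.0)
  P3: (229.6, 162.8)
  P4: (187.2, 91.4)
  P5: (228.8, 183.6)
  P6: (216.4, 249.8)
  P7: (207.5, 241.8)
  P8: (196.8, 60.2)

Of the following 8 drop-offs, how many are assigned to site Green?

P1 → Red
P2 → Blue
P3 → Red
P4 → Red
P5 → Red
P6 → Red
P7 → Red
P8 → Red
0 of the 8 go to Green.

0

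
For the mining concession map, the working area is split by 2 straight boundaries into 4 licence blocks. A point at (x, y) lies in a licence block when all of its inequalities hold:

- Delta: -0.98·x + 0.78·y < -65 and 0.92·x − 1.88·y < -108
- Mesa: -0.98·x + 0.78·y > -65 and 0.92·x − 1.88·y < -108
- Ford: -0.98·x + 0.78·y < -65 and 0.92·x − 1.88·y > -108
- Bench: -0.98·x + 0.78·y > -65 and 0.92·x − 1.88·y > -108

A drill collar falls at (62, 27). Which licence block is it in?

-0.98·62 + 0.78·27 = -39.700, which is > -65
0.92·62 − 1.88·27 = 6.280, which is > -108
This sign pattern matches Bench.

Bench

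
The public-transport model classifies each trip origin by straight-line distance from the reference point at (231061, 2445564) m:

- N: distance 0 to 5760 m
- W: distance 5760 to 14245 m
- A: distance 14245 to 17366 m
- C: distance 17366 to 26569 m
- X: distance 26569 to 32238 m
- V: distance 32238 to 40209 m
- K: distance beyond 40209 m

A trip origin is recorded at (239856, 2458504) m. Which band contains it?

A

Distance = √((239856−231061)² + (2458504−2445564)²) = √(77352025.000 + 167443600.000) = 15645.946 m.
14245 ≤ 15645.946 < 17366 → A.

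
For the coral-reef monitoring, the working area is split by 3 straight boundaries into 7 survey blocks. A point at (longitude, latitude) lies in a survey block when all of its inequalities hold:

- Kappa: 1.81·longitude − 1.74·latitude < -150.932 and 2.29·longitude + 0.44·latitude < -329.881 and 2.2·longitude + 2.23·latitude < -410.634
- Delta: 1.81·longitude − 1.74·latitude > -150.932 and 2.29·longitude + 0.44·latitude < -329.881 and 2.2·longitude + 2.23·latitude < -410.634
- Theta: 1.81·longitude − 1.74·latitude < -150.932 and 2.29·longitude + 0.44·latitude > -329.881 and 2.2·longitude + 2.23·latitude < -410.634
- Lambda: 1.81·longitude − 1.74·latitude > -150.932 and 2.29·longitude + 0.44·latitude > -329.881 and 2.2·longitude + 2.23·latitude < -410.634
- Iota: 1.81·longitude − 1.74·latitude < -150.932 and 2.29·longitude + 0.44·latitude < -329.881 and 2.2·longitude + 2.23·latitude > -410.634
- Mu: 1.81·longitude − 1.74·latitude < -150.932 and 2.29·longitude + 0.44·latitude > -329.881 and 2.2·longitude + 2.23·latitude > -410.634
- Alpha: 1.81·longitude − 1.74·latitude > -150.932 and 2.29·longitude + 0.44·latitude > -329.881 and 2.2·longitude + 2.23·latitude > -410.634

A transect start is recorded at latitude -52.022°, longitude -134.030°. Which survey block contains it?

1.81·-134.030 − 1.74·-52.022 = -152.076, which is < -150.932
2.29·-134.030 + 0.44·-52.022 = -329.818, which is > -329.881
2.2·-134.030 + 2.23·-52.022 = -410.875, which is < -410.634
This sign pattern matches Theta.

Theta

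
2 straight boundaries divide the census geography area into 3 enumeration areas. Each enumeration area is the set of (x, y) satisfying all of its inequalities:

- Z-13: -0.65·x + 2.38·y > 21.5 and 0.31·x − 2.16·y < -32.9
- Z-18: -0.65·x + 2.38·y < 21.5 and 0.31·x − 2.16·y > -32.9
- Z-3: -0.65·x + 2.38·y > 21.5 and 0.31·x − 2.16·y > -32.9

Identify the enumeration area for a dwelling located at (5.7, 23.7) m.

-0.65·5.7 + 2.38·23.7 = 52.701, which is > 21.5
0.31·5.7 − 2.16·23.7 = -49.425, which is < -32.9
This sign pattern matches Z-13.

Z-13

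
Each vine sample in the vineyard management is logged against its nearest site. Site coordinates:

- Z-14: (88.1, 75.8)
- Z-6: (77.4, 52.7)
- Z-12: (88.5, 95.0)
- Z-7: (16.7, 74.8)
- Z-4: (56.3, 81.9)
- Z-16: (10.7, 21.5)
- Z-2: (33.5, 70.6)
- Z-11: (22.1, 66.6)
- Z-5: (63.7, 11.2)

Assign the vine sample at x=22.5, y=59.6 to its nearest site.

Z-11

Squared distances to each site:
Z-14: 4565.800; Z-6: 3061.620; Z-12: 5609.160; Z-7: 264.680; Z-4: 1639.730; Z-16: 1590.850; Z-2: 242.000; Z-11: 49.160; Z-5: 4040.000.
Minimum at Z-11.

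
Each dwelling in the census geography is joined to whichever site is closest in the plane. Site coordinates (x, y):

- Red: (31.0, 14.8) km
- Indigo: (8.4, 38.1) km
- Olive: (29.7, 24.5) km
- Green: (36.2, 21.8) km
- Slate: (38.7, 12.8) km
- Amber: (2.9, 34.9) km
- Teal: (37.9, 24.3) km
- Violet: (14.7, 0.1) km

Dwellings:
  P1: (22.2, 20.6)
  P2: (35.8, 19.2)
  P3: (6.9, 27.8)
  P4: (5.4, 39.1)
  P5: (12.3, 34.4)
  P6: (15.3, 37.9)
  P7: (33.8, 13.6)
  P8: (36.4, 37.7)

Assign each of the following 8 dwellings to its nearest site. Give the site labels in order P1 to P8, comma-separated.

Olive, Green, Amber, Indigo, Indigo, Indigo, Red, Teal

P1 → Olive (d²=71.46)
P2 → Green (d²=6.92)
P3 → Amber (d²=66.41)
P4 → Indigo (d²=10.00)
P5 → Indigo (d²=28.90)
P6 → Indigo (d²=47.65)
P7 → Red (d²=9.28)
P8 → Teal (d²=181.81)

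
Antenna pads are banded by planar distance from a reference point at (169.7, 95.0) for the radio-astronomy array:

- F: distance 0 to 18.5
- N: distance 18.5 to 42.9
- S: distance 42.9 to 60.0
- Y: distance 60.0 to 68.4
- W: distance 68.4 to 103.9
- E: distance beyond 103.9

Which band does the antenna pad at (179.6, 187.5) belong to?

Distance = √((179.6−169.7)² + (187.5−95.0)²) = √(98.010 + 8556.250) = 93.028.
68.4 ≤ 93.028 < 103.9 → W.

W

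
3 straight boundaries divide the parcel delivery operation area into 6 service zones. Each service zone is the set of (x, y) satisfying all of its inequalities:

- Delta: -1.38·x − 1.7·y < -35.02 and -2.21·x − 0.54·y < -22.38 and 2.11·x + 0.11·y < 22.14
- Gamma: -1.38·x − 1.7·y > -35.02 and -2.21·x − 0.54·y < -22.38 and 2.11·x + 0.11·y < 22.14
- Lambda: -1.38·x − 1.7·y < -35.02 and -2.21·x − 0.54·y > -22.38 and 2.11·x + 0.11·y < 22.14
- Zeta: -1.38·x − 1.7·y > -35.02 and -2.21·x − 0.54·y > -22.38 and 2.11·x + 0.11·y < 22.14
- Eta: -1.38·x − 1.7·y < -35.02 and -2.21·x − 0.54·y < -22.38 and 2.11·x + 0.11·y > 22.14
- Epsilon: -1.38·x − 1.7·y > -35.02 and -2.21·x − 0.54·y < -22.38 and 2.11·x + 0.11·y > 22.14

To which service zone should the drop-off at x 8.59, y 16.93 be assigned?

Delta

-1.38·8.59 − 1.7·16.93 = -40.635, which is < -35.02
-2.21·8.59 − 0.54·16.93 = -28.126, which is < -22.38
2.11·8.59 + 0.11·16.93 = 19.987, which is < 22.14
This sign pattern matches Delta.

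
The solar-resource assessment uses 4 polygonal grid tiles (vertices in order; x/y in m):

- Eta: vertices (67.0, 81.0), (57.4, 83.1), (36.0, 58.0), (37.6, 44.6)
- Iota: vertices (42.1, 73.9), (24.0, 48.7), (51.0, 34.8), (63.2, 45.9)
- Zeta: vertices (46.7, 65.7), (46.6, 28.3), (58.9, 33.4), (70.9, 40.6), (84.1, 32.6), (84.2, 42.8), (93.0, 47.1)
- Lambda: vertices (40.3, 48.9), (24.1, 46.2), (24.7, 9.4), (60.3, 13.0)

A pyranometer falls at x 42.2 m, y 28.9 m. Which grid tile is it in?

Lambda

Cast a ray rightward from (42.2, 28.9). For each polygon, the edges (by vertex number in listed order) whose endpoints lie on opposite sides of y = 28.9, where each meets that height, and whether that is right or left of the point:
Eta: no edge straddles that height → 0 crossings.
Iota: no edge straddles that height → 0 crossings.
Zeta: 1–2 at x≈46.60 (right), 2–3 at x≈48.05 (right) → 2 crossings.
Lambda: 2–3 at x≈24.38 (left), 4–1 at x≈51.44 (right) → 1 crossing.
Only Lambda has an odd count, so the point is inside Lambda.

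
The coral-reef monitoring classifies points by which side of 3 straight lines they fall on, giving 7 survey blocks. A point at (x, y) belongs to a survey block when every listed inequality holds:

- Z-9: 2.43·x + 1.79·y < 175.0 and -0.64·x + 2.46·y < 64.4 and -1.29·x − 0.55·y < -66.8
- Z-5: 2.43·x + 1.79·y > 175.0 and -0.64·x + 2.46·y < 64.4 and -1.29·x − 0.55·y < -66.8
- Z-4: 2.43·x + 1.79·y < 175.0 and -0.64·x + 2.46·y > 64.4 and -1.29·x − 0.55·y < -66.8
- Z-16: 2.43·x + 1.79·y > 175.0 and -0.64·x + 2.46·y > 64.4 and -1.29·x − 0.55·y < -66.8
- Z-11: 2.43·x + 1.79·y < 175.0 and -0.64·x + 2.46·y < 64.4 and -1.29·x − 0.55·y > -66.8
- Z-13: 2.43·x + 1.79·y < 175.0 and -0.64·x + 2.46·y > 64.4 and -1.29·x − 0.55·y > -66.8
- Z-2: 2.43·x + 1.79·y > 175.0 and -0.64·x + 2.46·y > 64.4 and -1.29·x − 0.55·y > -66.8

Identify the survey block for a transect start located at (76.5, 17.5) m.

2.43·76.5 + 1.79·17.5 = 217.220, which is > 175.0
-0.64·76.5 + 2.46·17.5 = -5.910, which is < 64.4
-1.29·76.5 − 0.55·17.5 = -108.310, which is < -66.8
This sign pattern matches Z-5.

Z-5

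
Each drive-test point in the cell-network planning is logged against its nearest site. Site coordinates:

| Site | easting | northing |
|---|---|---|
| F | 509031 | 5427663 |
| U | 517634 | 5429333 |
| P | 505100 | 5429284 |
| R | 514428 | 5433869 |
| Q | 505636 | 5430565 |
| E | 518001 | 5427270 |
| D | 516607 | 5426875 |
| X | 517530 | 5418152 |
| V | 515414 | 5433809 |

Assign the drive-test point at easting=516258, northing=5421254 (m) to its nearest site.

X

Squared distances to each site:
F: 93304810.000; U: 67163617.000; P: 188981864.000; R: 162487125.000; Q: 199521605.000; E: 39230305.000; D: 31717442.000; X: 11240388.000; V: 158340361.000.
Minimum at X.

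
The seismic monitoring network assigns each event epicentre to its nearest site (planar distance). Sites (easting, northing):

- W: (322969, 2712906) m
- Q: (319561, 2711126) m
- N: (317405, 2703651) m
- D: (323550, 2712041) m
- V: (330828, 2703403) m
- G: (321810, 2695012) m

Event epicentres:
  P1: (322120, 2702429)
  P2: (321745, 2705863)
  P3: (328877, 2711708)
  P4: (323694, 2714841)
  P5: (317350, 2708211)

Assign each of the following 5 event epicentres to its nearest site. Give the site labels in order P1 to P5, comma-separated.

P1 → N (d²=23724509.00)
P2 → N (d²=23728544.00)
P3 → D (d²=28487818.00)
P4 → W (d²=4269850.00)
P5 → Q (d²=13385746.00)

N, N, D, W, Q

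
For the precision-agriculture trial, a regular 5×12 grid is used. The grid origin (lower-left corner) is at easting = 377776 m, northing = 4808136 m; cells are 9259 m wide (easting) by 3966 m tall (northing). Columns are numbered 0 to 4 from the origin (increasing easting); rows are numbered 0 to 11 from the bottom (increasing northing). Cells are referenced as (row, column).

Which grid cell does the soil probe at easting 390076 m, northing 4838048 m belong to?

Column index: ⌊(390076 − 377776) / 9259⌋ = ⌊1.328⌋ = 1
Row offset from origin: ⌊(4838048 − 4808136) / 3966⌋ = ⌊7.542⌋ = 7 → row 7

(7, 1)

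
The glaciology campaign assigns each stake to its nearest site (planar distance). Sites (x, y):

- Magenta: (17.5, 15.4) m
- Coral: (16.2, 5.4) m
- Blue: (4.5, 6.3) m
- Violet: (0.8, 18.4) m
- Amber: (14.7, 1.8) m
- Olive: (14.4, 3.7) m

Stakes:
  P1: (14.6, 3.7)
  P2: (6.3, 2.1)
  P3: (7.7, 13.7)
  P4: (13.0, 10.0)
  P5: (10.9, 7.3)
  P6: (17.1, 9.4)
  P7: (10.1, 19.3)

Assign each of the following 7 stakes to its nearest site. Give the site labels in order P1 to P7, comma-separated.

P1 → Olive (d²=0.04)
P2 → Blue (d²=20.88)
P3 → Blue (d²=65.00)
P4 → Coral (d²=31.40)
P5 → Olive (d²=25.21)
P6 → Coral (d²=16.81)
P7 → Magenta (d²=69.97)

Olive, Blue, Blue, Coral, Olive, Coral, Magenta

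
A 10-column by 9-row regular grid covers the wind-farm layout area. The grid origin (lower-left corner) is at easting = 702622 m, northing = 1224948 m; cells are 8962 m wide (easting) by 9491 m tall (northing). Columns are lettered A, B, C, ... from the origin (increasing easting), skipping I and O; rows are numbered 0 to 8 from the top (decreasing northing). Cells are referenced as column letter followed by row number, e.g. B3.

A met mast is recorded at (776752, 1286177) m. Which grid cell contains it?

Column index: ⌊(776752 − 702622) / 8962⌋ = ⌊8.272⌋ = 8 → column J
Row offset from origin: ⌊(1286177 − 1224948) / 9491⌋ = ⌊6.451⌋ = 6 → row 2 (counted from top)

J2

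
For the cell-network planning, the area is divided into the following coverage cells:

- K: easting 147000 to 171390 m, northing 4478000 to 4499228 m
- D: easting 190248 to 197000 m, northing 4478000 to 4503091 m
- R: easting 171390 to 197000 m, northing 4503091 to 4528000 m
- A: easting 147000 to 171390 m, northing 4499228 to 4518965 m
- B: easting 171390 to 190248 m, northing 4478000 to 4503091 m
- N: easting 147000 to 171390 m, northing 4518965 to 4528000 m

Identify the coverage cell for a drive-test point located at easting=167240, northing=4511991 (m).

The point has easting = 167240 and northing = 4511991.
Only A satisfies 147000 ≤ easting ≤ 171390 and 4499228 ≤ northing ≤ 4518965.

A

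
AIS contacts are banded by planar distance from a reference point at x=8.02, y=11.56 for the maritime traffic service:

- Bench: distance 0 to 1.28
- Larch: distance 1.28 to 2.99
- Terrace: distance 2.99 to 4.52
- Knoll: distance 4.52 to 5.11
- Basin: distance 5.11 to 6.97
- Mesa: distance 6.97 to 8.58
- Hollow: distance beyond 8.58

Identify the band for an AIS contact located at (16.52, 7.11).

Hollow

Distance = √((16.52−8.02)² + (7.11−11.56)²) = √(72.250 + 19.803) = 9.594.
8.58 ≤ 9.594 < ∞ → Hollow.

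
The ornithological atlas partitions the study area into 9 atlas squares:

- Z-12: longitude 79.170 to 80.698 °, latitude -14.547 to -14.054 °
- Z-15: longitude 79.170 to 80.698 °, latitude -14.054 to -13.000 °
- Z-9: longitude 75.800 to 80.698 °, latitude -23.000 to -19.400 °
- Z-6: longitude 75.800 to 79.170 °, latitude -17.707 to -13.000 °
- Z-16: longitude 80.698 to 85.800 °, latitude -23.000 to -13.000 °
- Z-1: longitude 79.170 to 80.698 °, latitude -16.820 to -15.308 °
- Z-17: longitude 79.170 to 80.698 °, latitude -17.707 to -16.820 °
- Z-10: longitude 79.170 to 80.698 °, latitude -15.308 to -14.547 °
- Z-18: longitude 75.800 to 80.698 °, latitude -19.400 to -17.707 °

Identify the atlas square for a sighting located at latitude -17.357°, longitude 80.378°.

The point has longitude = 80.378 and latitude = -17.357.
Only Z-17 satisfies 79.170 ≤ longitude ≤ 80.698 and -17.707 ≤ latitude ≤ -16.820.

Z-17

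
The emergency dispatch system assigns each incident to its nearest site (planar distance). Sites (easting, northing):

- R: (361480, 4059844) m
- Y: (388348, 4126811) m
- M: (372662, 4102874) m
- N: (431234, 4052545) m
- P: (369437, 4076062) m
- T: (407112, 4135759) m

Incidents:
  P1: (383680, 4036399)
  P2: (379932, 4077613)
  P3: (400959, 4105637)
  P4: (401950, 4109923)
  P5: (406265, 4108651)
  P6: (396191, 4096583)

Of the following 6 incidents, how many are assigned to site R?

1

P1 → R
P2 → P
P3 → Y
P4 → Y
P5 → Y
P6 → M
1 of the 6 goes to R.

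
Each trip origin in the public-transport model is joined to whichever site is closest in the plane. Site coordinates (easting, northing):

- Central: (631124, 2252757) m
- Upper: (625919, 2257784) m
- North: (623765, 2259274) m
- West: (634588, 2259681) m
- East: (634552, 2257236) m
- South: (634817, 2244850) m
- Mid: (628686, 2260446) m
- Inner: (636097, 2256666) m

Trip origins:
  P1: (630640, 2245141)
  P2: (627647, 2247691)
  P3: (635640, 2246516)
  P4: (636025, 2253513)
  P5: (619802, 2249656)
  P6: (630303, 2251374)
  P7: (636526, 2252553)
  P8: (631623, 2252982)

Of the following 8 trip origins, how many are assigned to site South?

2

P1 → South
P2 → Central
P3 → South
P4 → Inner
P5 → Upper
P6 → Central
P7 → Inner
P8 → Central
2 of the 8 go to South.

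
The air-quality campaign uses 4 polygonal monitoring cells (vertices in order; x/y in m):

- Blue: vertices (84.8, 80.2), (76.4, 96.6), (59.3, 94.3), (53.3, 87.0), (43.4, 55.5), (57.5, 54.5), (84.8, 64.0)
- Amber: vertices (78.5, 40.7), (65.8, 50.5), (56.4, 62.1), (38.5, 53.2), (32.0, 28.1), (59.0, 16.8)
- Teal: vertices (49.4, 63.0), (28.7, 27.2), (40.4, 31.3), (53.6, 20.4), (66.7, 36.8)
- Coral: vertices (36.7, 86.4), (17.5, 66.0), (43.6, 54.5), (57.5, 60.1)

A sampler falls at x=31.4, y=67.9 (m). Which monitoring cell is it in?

Cast a ray rightward from (31.4, 67.9). For each polygon, the edges (by vertex number in listed order) whose endpoints lie on opposite sides of y = 67.9, where each meets that height, and whether that is right or left of the point:
Blue: 4–5 at x≈47.30 (right), 7–1 at x≈84.80 (right) → 2 crossings.
Amber: no edge straddles that height → 0 crossings.
Teal: no edge straddles that height → 0 crossings.
Coral: 1–2 at x≈19.29 (left), 4–1 at x≈51.33 (right) → 1 crossing.
Only Coral has an odd count, so the point is inside Coral.

Coral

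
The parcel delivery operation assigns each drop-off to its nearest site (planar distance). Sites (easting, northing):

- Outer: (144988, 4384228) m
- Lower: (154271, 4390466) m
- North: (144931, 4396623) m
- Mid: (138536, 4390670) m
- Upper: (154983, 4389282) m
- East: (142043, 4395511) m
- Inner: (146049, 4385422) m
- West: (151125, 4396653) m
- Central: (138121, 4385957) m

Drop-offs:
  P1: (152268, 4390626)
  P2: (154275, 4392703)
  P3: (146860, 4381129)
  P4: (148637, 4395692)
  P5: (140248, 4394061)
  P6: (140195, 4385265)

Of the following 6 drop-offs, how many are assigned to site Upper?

0

P1 → Lower
P2 → Lower
P3 → Outer
P4 → West
P5 → East
P6 → Central
0 of the 6 go to Upper.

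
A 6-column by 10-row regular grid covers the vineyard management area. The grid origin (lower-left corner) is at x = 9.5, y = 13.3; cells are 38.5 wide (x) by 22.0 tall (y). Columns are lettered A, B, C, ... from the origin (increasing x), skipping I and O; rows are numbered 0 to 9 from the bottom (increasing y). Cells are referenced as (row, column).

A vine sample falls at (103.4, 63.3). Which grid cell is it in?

Column index: ⌊(103.4 − 9.5) / 38.5⌋ = ⌊2.439⌋ = 2 → column C
Row offset from origin: ⌊(63.3 − 13.3) / 22.0⌋ = ⌊2.273⌋ = 2 → row 2

(2, C)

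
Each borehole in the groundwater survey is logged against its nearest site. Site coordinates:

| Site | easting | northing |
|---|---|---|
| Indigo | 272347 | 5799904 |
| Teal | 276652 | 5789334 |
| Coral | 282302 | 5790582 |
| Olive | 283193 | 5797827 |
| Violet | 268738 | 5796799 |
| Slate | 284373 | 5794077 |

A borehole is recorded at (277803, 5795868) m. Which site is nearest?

Olive

Squared distances to each site:
Indigo: 46057232.000; Teal: 44017957.000; Coral: 48182797.000; Olive: 32889781.000; Violet: 83040986.000; Slate: 46372581.000.
Minimum at Olive.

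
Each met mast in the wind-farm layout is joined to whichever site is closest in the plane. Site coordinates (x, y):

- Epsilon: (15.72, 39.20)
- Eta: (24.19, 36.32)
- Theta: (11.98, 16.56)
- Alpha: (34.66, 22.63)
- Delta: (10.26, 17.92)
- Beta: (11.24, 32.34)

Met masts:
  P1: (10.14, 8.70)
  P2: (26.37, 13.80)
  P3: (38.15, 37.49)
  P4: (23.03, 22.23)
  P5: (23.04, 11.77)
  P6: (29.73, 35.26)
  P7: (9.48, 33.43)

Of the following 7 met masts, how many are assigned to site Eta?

2

P1 → Theta
P2 → Alpha
P3 → Eta
P4 → Alpha
P5 → Theta
P6 → Eta
P7 → Beta
2 of the 7 go to Eta.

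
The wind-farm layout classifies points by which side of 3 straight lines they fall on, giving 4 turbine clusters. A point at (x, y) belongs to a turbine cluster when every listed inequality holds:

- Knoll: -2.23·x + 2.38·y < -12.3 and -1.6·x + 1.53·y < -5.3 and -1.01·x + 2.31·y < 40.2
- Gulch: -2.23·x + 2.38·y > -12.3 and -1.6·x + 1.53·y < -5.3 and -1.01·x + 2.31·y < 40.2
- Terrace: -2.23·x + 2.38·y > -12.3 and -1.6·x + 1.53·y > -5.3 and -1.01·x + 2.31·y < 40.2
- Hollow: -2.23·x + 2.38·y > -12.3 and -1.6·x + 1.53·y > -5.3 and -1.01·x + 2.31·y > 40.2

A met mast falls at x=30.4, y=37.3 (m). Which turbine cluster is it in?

-2.23·30.4 + 2.38·37.3 = 20.982, which is > -12.3
-1.6·30.4 + 1.53·37.3 = 8.429, which is > -5.3
-1.01·30.4 + 2.31·37.3 = 55.459, which is > 40.2
This sign pattern matches Hollow.

Hollow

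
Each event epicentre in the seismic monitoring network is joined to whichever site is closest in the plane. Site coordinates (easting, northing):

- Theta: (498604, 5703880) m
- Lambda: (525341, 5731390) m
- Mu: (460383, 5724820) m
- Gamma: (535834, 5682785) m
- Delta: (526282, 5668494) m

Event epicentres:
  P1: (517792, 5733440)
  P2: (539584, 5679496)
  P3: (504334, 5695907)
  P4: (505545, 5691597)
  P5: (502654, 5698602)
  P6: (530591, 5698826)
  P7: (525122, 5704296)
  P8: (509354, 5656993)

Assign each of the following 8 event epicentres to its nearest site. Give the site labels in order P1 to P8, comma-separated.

P1 → Lambda (d²=61189901.00)
P2 → Gamma (d²=24880021.00)
P3 → Theta (d²=96401629.00)
P4 → Theta (d²=199049570.00)
P5 → Theta (d²=44259784.00)
P6 → Gamma (d²=284802730.00)
P7 → Gamma (d²=577470065.00)
P8 → Delta (d²=418830185.00)

Lambda, Gamma, Theta, Theta, Theta, Gamma, Gamma, Delta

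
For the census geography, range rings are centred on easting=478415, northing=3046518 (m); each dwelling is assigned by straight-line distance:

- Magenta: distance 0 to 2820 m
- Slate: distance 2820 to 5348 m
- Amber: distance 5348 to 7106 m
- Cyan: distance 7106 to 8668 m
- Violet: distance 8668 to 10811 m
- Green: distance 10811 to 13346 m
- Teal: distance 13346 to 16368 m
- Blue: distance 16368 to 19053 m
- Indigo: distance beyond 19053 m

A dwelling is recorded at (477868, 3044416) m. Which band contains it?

Magenta

Distance = √((477868−478415)² + (3044416−3046518)²) = √(299209.000 + 4418404.000) = 2172.007 m.
0 ≤ 2172.007 < 2820 → Magenta.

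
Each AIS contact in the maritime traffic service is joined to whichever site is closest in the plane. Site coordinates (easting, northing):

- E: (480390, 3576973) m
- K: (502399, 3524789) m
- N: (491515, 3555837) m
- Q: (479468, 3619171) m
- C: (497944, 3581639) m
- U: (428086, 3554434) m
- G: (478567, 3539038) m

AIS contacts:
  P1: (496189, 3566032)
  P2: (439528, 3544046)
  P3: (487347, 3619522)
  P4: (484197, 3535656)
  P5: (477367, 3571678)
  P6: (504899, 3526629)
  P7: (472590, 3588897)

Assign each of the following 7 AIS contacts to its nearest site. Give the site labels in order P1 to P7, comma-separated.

N, U, Q, G, E, K, E

P1 → N (d²=125784301.00)
P2 → U (d²=238829908.00)
P3 → Q (d²=62201842.00)
P4 → G (d²=43134824.00)
P5 → E (d²=37175554.00)
P6 → K (d²=9635600.00)
P7 → E (d²=203021776.00)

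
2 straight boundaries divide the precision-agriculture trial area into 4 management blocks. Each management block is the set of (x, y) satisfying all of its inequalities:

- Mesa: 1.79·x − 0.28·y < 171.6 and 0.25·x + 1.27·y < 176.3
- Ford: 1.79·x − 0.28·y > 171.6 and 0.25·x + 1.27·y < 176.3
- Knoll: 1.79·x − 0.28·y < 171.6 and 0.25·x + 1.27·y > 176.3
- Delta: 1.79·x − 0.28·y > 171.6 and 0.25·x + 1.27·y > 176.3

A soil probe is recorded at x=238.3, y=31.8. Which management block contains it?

1.79·238.3 − 0.28·31.8 = 417.653, which is > 171.6
0.25·238.3 + 1.27·31.8 = 99.961, which is < 176.3
This sign pattern matches Ford.

Ford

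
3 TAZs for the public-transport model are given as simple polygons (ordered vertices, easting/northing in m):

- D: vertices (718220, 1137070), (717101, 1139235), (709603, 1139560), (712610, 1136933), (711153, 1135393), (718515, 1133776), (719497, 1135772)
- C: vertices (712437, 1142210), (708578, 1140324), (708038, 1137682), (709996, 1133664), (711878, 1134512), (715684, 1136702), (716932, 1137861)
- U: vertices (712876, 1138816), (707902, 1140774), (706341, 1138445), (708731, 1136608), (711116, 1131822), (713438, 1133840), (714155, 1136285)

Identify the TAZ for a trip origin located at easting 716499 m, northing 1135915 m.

Cast a ray rightward from (716499, 1135915). For each polygon, the edges (by vertex number in listed order) whose endpoints lie on opposite sides of northing = 1135915, where each meets that height, and whether that is right or left of the point:
D: 4–5 at easting≈711646.9 (left), 7–1 at easting≈719356.3 (right) → 1 crossing.
C: 3–4 at easting≈708899.1 (left), 5–6 at easting≈714316.3 (left) → 0 crossings.
U: 4–5 at easting≈709076.3 (left), 6–7 at easting≈714046.5 (left) → 0 crossings.
Only D has an odd count, so the point is inside D.

D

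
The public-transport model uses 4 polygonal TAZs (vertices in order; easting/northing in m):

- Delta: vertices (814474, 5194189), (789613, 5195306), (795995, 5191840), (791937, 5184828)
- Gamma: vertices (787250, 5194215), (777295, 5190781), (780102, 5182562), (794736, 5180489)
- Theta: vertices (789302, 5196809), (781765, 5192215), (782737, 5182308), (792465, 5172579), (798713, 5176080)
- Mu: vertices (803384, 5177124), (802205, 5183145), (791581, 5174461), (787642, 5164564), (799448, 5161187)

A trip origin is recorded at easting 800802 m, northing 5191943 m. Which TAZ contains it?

Cast a ray rightward from (800802, 5191943). For each polygon, the edges (by vertex number in listed order) whose endpoints lie on opposite sides of northing = 5191943, where each meets that height, and whether that is right or left of the point:
Delta: 2–3 at easting≈795805.3 (left), 4–1 at easting≈809066.7 (right) → 1 crossing.
Gamma: 1–2 at easting≈780663.6 (left), 4–1 at easting≈788489.1 (left) → 0 crossings.
Theta: 2–3 at easting≈781791.7 (left), 5–1 at easting≈791511.2 (left) → 0 crossings.
Mu: no edge straddles that height → 0 crossings.
Only Delta has an odd count, so the point is inside Delta.

Delta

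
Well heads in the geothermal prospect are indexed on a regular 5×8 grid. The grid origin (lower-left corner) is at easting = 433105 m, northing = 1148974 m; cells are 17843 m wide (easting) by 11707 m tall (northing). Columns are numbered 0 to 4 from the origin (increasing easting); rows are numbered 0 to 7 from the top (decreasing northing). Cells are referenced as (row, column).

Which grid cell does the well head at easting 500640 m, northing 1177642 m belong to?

(5, 3)

Column index: ⌊(500640 − 433105) / 17843⌋ = ⌊3.785⌋ = 3
Row offset from origin: ⌊(1177642 − 1148974) / 11707⌋ = ⌊2.449⌋ = 2 → row 5 (counted from top)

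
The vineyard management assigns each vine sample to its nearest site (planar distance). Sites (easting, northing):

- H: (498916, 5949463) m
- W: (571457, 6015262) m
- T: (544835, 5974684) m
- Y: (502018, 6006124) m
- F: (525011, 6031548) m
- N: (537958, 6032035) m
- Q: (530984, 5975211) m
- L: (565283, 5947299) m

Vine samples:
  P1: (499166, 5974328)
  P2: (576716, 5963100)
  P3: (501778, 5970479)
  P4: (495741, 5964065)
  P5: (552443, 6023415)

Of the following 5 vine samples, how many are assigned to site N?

P1 → H
P2 → L
P3 → H
P4 → H
P5 → N
1 of the 5 goes to N.

1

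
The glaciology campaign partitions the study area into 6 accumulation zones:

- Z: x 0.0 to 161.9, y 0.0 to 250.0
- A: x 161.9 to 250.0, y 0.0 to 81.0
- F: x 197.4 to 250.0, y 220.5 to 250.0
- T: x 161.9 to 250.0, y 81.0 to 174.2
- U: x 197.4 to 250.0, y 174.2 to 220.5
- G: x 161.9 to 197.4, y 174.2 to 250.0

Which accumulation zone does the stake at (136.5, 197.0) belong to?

The point has x = 136.5 and y = 197.0.
Only Z satisfies 0.0 ≤ x ≤ 161.9 and 0.0 ≤ y ≤ 250.0.

Z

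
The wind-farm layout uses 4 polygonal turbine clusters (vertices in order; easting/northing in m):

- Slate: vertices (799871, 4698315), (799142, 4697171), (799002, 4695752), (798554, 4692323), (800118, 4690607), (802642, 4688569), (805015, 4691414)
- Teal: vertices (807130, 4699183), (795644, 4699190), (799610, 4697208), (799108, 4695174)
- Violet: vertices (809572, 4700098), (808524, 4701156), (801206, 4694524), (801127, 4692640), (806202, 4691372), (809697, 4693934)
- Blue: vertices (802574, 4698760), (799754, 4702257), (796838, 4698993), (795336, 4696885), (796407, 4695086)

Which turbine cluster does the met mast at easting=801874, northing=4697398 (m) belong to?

Teal

Cast a ray rightward from (801874, 4697398). For each polygon, the edges (by vertex number in listed order) whose endpoints lie on opposite sides of northing = 4697398, where each meets that height, and whether that is right or left of the point:
Slate: 1–2 at easting≈799286.7 (left), 7–1 at easting≈800554.5 (left) → 0 crossings.
Teal: 2–3 at easting≈799229.8 (left), 4–1 at easting≈803558.2 (right) → 1 crossing.
Violet: 2–3 at easting≈804377.3 (right), 6–1 at easting≈809626.8 (right) → 2 crossings.
Blue: 3–4 at easting≈795701.5 (left), 5–1 at easting≈800287.8 (left) → 0 crossings.
Only Teal has an odd count, so the point is inside Teal.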